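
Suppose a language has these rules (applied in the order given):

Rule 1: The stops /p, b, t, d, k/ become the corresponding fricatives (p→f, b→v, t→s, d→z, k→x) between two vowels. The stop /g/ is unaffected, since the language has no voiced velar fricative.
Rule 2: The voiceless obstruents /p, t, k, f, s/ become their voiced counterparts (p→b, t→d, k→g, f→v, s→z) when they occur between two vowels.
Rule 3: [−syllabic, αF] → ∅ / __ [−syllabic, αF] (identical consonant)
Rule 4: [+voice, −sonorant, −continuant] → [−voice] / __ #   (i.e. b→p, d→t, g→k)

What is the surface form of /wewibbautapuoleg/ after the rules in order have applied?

wewibauzavuolek

Rule 1 (intervocalic spirantization): /t/ is a stop between vowels /u/ and /a/, so it spirantizes to the fricative [s]. /p/ is a stop between vowels /a/ and /u/, so it spirantizes to the fricative [f]. /wewibbautapuoleg/ → wewibbausafuoleg.
Rule 2 (intervocalic voicing): /s/ is a voiceless obstruent between vowels /u/ and /a/, so it voices to [z]. /f/ is a voiceless obstruent between vowels /a/ and /u/, so it voices to [v]. /wewibbausafuoleg/ → wewibbauzavuoleg.
Rule 3 (degemination): /bb/ is a geminate; the first /b/ deletes. /wewibbauzavuoleg/ → wewibauzavuoleg.
Rule 4 (final devoicing): /g/ is a voiced stop in word-final position, so it devoices to [k]. /wewibauzavuoleg/ → wewibauzavuolek.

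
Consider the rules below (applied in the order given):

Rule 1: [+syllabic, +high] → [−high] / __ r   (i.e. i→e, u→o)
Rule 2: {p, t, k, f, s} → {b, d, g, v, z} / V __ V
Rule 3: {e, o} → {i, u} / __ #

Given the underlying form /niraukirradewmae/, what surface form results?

neraugerradewmai

Rule 1 (pre-rhotic lowering): /i/ is a high vowel immediately before /r/, so it lowers to [e]. /i/ is a high vowel immediately before /r/, so it lowers to [e]. /niraukirradewmae/ → neraukerradewmae.
Rule 2 (intervocalic voicing): /k/ is a voiceless obstruent between vowels /u/ and /e/, so it voices to [g]. /neraukerradewmae/ → neraugerradewmae.
Rule 3 (final vowel raising): /e/ is a mid vowel in word-final position, so it raises to [i]. /neraugerradewmae/ → neraugerradewmai.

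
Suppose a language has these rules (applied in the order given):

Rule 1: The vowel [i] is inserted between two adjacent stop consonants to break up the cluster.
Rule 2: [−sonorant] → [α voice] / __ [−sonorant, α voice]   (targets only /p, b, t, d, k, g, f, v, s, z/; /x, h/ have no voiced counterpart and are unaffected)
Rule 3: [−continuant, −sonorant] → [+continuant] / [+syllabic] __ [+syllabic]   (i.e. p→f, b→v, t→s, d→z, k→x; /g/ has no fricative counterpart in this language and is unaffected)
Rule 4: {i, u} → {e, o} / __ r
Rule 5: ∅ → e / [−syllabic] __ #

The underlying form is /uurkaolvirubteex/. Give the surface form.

uorkaolveruviseexe

Rule 1 (stop-cluster i-epenthesis): /b/ and /t/ form a stop–stop cluster, so [i] is inserted between them. /uurkaolvirubteex/ → uurkaolvirubiteex.
Rule 2 (regressive voicing assimilation): no segment meets the environment; /uurkaolvirubiteex/ is unchanged.
Rule 3 (intervocalic spirantization): /b/ is a stop between vowels /u/ and /i/, so it spirantizes to the fricative [v]. /t/ is a stop between vowels /i/ and /e/, so it spirantizes to the fricative [s]. /uurkaolvirubiteex/ → uurkaolviruviseex.
Rule 4 (pre-rhotic lowering): /u/ is a high vowel immediately before /r/, so it lowers to [o]. /i/ is a high vowel immediately before /r/, so it lowers to [e]. /uurkaolviruviseex/ → uorkaolveruviseex.
Rule 5 (final e-epenthesis): the form ends in the consonant /x/, so [e] is inserted word-finally. /uorkaolveruviseex/ → uorkaolveruviseexe.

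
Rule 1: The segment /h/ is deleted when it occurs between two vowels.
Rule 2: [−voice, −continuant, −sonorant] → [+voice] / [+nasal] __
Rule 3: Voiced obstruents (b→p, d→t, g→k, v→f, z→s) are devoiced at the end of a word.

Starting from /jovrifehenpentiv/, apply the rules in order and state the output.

jovrifeenbendif

Rule 1 (intervocalic h-deletion): /h/ occurs between vowels /e/ and /e/, so it deletes. /jovrifehenpentiv/ → jovrifeenpentiv.
Rule 2 (post-nasal voicing): /p/ is a voiceless stop immediately after the nasal /n/, so it voices to [b]. /t/ is a voiceless stop immediately after the nasal /n/, so it voices to [d]. /jovrifeenpentiv/ → jovrifeenbendiv.
Rule 3 (final devoicing): /v/ is a voiced obstruent in word-final position, so it devoices to [f]. /jovrifeenbendiv/ → jovrifeenbendif.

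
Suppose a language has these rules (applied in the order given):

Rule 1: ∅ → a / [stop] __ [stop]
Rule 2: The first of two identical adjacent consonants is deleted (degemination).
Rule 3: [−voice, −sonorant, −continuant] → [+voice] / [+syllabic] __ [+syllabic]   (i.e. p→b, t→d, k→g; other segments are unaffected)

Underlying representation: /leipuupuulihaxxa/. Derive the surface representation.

Rule 1 (stop-cluster a-epenthesis): no segment meets the environment; /leipuupuulihaxxa/ is unchanged.
Rule 2 (degemination): /xx/ is a geminate; the first /x/ deletes. /leipuupuulihaxxa/ → leipuupuulihaxa.
Rule 3 (intervocalic voicing): /p/ is a voiceless stop between vowels /i/ and /u/, so it voices to [b]. /p/ is a voiceless stop between vowels /u/ and /u/, so it voices to [b]. /leipuupuulihaxa/ → leibuubuulihaxa.

leibuubuulihaxa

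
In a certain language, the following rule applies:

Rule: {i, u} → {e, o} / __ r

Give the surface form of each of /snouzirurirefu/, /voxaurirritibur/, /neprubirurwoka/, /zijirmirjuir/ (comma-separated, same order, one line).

/snouzirurirefu/: /i/ is a high vowel immediately before /r/, so it lowers to [e]. /u/ is a high vowel immediately before /r/, so it lowers to [o]. /i/ is a high vowel immediately before /r/, so it lowers to [e]. → [snouzerorerefu].
/voxaurirritibur/: /u/ is a high vowel immediately before /r/, so it lowers to [o]. /i/ is a high vowel immediately before /r/, so it lowers to [e]. /u/ is a high vowel immediately before /r/, so it lowers to [o]. → [voxaorerritibor].
/neprubirurwoka/: /i/ is a high vowel immediately before /r/, so it lowers to [e]. /u/ is a high vowel immediately before /r/, so it lowers to [o]. → [nepruberorwoka].
/zijirmirjuir/: /i/ is a high vowel immediately before /r/, so it lowers to [e]. /i/ is a high vowel immediately before /r/, so it lowers to [e]. /i/ is a high vowel immediately before /r/, so it lowers to [e]. → [zijermerjuer].

snouzerorerefu, voxaorerritibor, nepruberorwoka, zijermerjuer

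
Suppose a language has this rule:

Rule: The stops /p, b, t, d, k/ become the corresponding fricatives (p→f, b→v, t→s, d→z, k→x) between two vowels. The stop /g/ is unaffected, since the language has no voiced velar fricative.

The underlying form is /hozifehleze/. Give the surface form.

hozifehleze

No segment of /hozifehleze/ meets the structural description of the rule, so the form surfaces unchanged.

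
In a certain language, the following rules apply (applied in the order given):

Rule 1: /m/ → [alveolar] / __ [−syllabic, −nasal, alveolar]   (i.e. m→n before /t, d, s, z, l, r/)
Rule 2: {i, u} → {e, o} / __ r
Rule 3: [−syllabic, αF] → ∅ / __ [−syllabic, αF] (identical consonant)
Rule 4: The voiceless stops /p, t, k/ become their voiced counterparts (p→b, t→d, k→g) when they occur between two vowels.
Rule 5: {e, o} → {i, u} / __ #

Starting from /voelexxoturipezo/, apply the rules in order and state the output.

voelexodoribezu

Rule 1 (nasal place assimilation): no segment meets the environment; /voelexxoturipezo/ is unchanged.
Rule 2 (pre-rhotic lowering): /u/ is a high vowel immediately before /r/, so it lowers to [o]. /voelexxoturipezo/ → voelexxotoripezo.
Rule 3 (degemination): /xx/ is a geminate; the first /x/ deletes. /voelexxotoripezo/ → voelexotoripezo.
Rule 4 (intervocalic voicing): /t/ is a voiceless stop between vowels /o/ and /o/, so it voices to [d]. /p/ is a voiceless stop between vowels /i/ and /e/, so it voices to [b]. /voelexotoripezo/ → voelexodoribezo.
Rule 5 (final vowel raising): /o/ is a mid vowel in word-final position, so it raises to [u]. /voelexodoribezo/ → voelexodoribezu.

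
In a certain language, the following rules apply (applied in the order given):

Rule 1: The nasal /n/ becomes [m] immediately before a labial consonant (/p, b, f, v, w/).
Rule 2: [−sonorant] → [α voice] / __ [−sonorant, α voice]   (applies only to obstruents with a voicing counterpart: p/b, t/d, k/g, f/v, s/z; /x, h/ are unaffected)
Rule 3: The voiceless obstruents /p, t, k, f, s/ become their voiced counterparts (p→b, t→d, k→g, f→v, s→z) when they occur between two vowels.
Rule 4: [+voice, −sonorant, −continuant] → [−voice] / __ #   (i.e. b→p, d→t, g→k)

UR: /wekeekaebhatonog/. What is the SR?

wegeegaephadonok

Rule 1 (nasal place assimilation): no segment meets the environment; /wekeekaebhatonog/ is unchanged.
Rule 2 (regressive voicing assimilation): /b/ precedes the voiceless obstruent /h/, so it devoices to [p] by assimilation. /wekeekaebhatonog/ → wekeekaephatonog.
Rule 3 (intervocalic voicing): /k/ is a voiceless obstruent between vowels /e/ and /e/, so it voices to [g]. /k/ is a voiceless obstruent between vowels /e/ and /a/, so it voices to [g]. /t/ is a voiceless obstruent between vowels /a/ and /o/, so it voices to [d]. /wekeekaephatonog/ → wegeegaephadonog.
Rule 4 (final devoicing): /g/ is a voiced stop in word-final position, so it devoices to [k]. /wegeegaephadonog/ → wegeegaephadonok.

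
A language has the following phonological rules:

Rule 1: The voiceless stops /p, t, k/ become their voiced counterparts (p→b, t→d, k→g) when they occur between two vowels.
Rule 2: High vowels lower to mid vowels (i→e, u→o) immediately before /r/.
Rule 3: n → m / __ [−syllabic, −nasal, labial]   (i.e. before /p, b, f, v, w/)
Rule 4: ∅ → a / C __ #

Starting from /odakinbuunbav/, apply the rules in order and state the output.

odagimbuumbava

Rule 1 (intervocalic voicing): /k/ is a voiceless stop between vowels /a/ and /i/, so it voices to [g]. /odakinbuunbav/ → odaginbuunbav.
Rule 2 (pre-rhotic lowering): no segment meets the environment; /odaginbuunbav/ is unchanged.
Rule 3 (nasal place assimilation): /n/ precedes the labial consonant /b/, so it assimilates in place to [m]. /n/ precedes the labial consonant /b/, so it assimilates in place to [m]. /odaginbuunbav/ → odagimbuumbav.
Rule 4 (final a-epenthesis): the form ends in the consonant /v/, so [a] is inserted word-finally. /odagimbuumbav/ → odagimbuumbava.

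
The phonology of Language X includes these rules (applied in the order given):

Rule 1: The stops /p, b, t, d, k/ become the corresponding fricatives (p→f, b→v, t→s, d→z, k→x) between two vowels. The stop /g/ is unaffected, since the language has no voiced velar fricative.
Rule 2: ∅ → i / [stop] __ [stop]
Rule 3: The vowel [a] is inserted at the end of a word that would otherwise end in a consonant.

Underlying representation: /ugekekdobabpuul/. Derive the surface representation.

ugexekidovabipuula

Rule 1 (intervocalic spirantization): /k/ is a stop between vowels /e/ and /e/, so it spirantizes to the fricative [x]. /b/ is a stop between vowels /o/ and /a/, so it spirantizes to the fricative [v]. /ugekekdobabpuul/ → ugexekdovabpuul.
Rule 2 (stop-cluster i-epenthesis): /k/ and /d/ form a stop–stop cluster, so [i] is inserted between them. /b/ and /p/ form a stop–stop cluster, so [i] is inserted between them. /ugexekdovabpuul/ → ugexekidovabipuul.
Rule 3 (final a-epenthesis): the form ends in the consonant /l/, so [a] is inserted word-finally. /ugexekidovabipuul/ → ugexekidovabipuula.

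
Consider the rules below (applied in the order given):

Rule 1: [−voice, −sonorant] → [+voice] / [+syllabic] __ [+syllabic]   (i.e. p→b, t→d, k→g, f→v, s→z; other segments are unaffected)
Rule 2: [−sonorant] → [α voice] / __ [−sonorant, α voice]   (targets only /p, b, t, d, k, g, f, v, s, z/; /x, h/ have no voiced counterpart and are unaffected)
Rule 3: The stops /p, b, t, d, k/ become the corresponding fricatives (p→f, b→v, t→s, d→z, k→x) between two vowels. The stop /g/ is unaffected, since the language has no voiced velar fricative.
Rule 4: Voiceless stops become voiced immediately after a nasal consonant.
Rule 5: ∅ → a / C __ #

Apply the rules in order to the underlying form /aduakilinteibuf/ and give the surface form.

azuagilindeivufa

Rule 1 (intervocalic voicing): /k/ is a voiceless obstruent between vowels /a/ and /i/, so it voices to [g]. /aduakilinteibuf/ → aduagilinteibuf.
Rule 2 (regressive voicing assimilation): no segment meets the environment; /aduagilinteibuf/ is unchanged.
Rule 3 (intervocalic spirantization): /d/ is a stop between vowels /a/ and /u/, so it spirantizes to the fricative [z]. /b/ is a stop between vowels /i/ and /u/, so it spirantizes to the fricative [v]. /aduagilinteibuf/ → azuagilinteivuf.
Rule 4 (post-nasal voicing): /t/ is a voiceless stop immediately after the nasal /n/, so it voices to [d]. /azuagilinteivuf/ → azuagilindeivuf.
Rule 5 (final a-epenthesis): the form ends in the consonant /f/, so [a] is inserted word-finally. /azuagilindeivuf/ → azuagilindeivufa.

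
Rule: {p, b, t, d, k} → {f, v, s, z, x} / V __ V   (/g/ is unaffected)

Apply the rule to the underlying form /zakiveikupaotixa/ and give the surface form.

zaxiveixufaosixa

/k/ is a stop between vowels /a/ and /i/, so it spirantizes to the fricative [x].
/k/ is a stop between vowels /i/ and /u/, so it spirantizes to the fricative [x].
/p/ is a stop between vowels /u/ and /a/, so it spirantizes to the fricative [f].
/t/ is a stop between vowels /o/ and /i/, so it spirantizes to the fricative [s].
Surface form: [zaxiveixufaosixa].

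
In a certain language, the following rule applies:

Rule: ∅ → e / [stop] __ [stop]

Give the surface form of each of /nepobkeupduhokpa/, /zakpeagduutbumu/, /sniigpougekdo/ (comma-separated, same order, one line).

/nepobkeupduhokpa/: /b/ and /k/ form a stop–stop cluster, so [e] is inserted between them. /p/ and /d/ form a stop–stop cluster, so [e] is inserted between them. /k/ and /p/ form a stop–stop cluster, so [e] is inserted between them. → [nepobekeupeduhokepa].
/zakpeagduutbumu/: /k/ and /p/ form a stop–stop cluster, so [e] is inserted between them. /g/ and /d/ form a stop–stop cluster, so [e] is inserted between them. /t/ and /b/ form a stop–stop cluster, so [e] is inserted between them. → [zakepeageduutebumu].
/sniigpougekdo/: /g/ and /p/ form a stop–stop cluster, so [e] is inserted between them. /k/ and /d/ form a stop–stop cluster, so [e] is inserted between them. → [sniigepougekedo].

nepobekeupeduhokepa, zakepeageduutebumu, sniigepougekedo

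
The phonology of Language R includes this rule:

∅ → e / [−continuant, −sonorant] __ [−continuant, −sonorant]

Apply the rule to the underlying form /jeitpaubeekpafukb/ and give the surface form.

jeitepaubeekepafukeb

/t/ and /p/ form a stop–stop cluster, so [e] is inserted between them.
/k/ and /p/ form a stop–stop cluster, so [e] is inserted between them.
/k/ and /b/ form a stop–stop cluster, so [e] is inserted between them.
Surface form: [jeitepaubeekepafukeb].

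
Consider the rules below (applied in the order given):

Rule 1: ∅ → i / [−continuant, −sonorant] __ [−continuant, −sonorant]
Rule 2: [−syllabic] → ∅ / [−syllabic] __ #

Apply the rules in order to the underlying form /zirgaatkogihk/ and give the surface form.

Rule 1 (stop-cluster i-epenthesis): /t/ and /k/ form a stop–stop cluster, so [i] is inserted between them. /zirgaatkogihk/ → zirgaatikogihk.
Rule 2 (final cluster simplification): /k/ is the second consonant of a word-final cluster /hk/, so it deletes. /zirgaatikogihk/ → zirgaatikogih.

zirgaatikogih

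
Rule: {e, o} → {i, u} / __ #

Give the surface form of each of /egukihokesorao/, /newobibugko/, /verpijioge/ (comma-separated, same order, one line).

egukihokesorau, newobibugku, verpijiogi

/egukihokesorao/: /o/ is a mid vowel in word-final position, so it raises to [u]. → [egukihokesorau].
/newobibugko/: /o/ is a mid vowel in word-final position, so it raises to [u]. → [newobibugku].
/verpijioge/: /e/ is a mid vowel in word-final position, so it raises to [i]. → [verpijiogi].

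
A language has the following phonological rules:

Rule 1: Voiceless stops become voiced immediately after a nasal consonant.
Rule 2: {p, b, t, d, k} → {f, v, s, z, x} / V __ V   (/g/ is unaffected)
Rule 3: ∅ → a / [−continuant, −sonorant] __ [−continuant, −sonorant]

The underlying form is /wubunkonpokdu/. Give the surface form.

wuvungonbokadu

Rule 1 (post-nasal voicing): /k/ is a voiceless stop immediately after the nasal /n/, so it voices to [g]. /p/ is a voiceless stop immediately after the nasal /n/, so it voices to [b]. /wubunkonpokdu/ → wubungonbokdu.
Rule 2 (intervocalic spirantization): /b/ is a stop between vowels /u/ and /u/, so it spirantizes to the fricative [v]. /wubungonbokdu/ → wuvungonbokdu.
Rule 3 (stop-cluster a-epenthesis): /k/ and /d/ form a stop–stop cluster, so [a] is inserted between them. /wuvungonbokdu/ → wuvungonbokadu.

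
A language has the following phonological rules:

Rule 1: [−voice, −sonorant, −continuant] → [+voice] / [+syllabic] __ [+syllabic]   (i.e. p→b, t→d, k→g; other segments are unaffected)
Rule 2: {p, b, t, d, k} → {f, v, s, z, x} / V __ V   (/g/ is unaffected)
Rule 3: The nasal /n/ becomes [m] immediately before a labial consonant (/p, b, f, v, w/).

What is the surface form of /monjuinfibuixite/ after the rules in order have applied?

Rule 1 (intervocalic voicing): /t/ is a voiceless stop between vowels /i/ and /e/, so it voices to [d]. /monjuinfibuixite/ → monjuinfibuixide.
Rule 2 (intervocalic spirantization): /b/ is a stop between vowels /i/ and /u/, so it spirantizes to the fricative [v]. /d/ is a stop between vowels /i/ and /e/, so it spirantizes to the fricative [z]. /monjuinfibuixide/ → monjuinfivuixize.
Rule 3 (nasal place assimilation): /n/ precedes the labial consonant /f/, so it assimilates in place to [m]. /monjuinfivuixize/ → monjuimfivuixize.

monjuimfivuixize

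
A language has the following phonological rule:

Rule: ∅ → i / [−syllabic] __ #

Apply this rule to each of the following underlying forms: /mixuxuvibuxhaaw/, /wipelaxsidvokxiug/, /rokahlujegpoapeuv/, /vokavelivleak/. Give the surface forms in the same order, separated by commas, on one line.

mixuxuvibuxhaawi, wipelaxsidvokxiugi, rokahlujegpoapeuvi, vokavelivleaki

/mixuxuvibuxhaaw/: the form ends in the consonant /w/, so [i] is inserted word-finally. → [mixuxuvibuxhaawi].
/wipelaxsidvokxiug/: the form ends in the consonant /g/, so [i] is inserted word-finally. → [wipelaxsidvokxiugi].
/rokahlujegpoapeuv/: the form ends in the consonant /v/, so [i] is inserted word-finally. → [rokahlujegpoapeuvi].
/vokavelivleak/: the form ends in the consonant /k/, so [i] is inserted word-finally. → [vokavelivleaki].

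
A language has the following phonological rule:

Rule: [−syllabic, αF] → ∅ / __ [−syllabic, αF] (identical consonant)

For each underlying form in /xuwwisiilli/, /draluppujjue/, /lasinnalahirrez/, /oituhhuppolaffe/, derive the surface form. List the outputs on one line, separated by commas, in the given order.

/xuwwisiilli/: /ww/ is a geminate; the first /w/ deletes. /ll/ is a geminate; the first /l/ deletes. → [xuwisiili].
/draluppujjue/: /pp/ is a geminate; the first /p/ deletes. /jj/ is a geminate; the first /j/ deletes. → [dralupujue].
/lasinnalahirrez/: /nn/ is a geminate; the first /n/ deletes. /rr/ is a geminate; the first /r/ deletes. → [lasinalahirez].
/oituhhuppolaffe/: /hh/ is a geminate; the first /h/ deletes. /pp/ is a geminate; the first /p/ deletes. /ff/ is a geminate; the first /f/ deletes. → [oituhupolafe].

xuwisiili, dralupujue, lasinalahirez, oituhupolafe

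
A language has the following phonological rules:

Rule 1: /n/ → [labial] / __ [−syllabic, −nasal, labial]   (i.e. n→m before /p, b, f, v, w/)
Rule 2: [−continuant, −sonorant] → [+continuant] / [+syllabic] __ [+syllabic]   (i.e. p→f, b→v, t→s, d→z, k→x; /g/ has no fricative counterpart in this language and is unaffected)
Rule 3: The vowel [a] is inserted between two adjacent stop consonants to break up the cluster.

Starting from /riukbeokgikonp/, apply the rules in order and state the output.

riukabeokagixomp

Rule 1 (nasal place assimilation): /n/ precedes the labial consonant /p/, so it assimilates in place to [m]. /riukbeokgikonp/ → riukbeokgikomp.
Rule 2 (intervocalic spirantization): /k/ is a stop between vowels /i/ and /o/, so it spirantizes to the fricative [x]. /riukbeokgikomp/ → riukbeokgixomp.
Rule 3 (stop-cluster a-epenthesis): /k/ and /b/ form a stop–stop cluster, so [a] is inserted between them. /k/ and /g/ form a stop–stop cluster, so [a] is inserted between them. /riukbeokgixomp/ → riukabeokagixomp.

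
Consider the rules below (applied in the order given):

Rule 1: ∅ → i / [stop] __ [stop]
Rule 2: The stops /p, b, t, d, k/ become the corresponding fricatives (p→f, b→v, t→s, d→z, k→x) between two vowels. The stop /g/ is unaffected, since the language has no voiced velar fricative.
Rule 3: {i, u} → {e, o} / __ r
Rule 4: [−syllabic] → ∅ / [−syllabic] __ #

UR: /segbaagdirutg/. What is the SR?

Rule 1 (stop-cluster i-epenthesis): /g/ and /b/ form a stop–stop cluster, so [i] is inserted between them. /g/ and /d/ form a stop–stop cluster, so [i] is inserted between them. /t/ and /g/ form a stop–stop cluster, so [i] is inserted between them. /segbaagdirutg/ → segibaagidirutig.
Rule 2 (intervocalic spirantization): /b/ is a stop between vowels /i/ and /a/, so it spirantizes to the fricative [v]. /d/ is a stop between vowels /i/ and /i/, so it spirantizes to the fricative [z]. /t/ is a stop between vowels /u/ and /i/, so it spirantizes to the fricative [s]. /segibaagidirutig/ → segivaagizirusig.
Rule 3 (pre-rhotic lowering): /i/ is a high vowel immediately before /r/, so it lowers to [e]. /segivaagizirusig/ → segivaagizerusig.
Rule 4 (final cluster simplification): no segment meets the environment; /segivaagizerusig/ is unchanged.

segivaagizerusig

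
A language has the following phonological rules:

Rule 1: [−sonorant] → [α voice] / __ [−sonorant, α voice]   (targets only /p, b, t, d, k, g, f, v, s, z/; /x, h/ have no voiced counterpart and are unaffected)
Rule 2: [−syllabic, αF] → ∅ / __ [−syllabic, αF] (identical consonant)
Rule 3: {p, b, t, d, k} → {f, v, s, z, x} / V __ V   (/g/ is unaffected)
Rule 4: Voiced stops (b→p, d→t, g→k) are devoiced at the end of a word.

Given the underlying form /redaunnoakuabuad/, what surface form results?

Rule 1 (regressive voicing assimilation): no segment meets the environment; /redaunnoakuabuad/ is unchanged.
Rule 2 (degemination): /nn/ is a geminate; the first /n/ deletes. /redaunnoakuabuad/ → redaunoakuabuad.
Rule 3 (intervocalic spirantization): /d/ is a stop between vowels /e/ and /a/, so it spirantizes to the fricative [z]. /k/ is a stop between vowels /a/ and /u/, so it spirantizes to the fricative [x]. /b/ is a stop between vowels /a/ and /u/, so it spirantizes to the fricative [v]. /redaunoakuabuad/ → rezaunoaxuavuad.
Rule 4 (final devoicing): /d/ is a voiced stop in word-final position, so it devoices to [t]. /rezaunoaxuavuad/ → rezaunoaxuavuat.

rezaunoaxuavuat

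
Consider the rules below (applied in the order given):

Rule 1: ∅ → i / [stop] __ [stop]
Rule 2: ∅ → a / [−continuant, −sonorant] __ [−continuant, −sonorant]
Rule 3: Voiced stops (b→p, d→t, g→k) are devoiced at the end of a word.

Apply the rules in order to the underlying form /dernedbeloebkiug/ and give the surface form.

Rule 1 (stop-cluster i-epenthesis): /d/ and /b/ form a stop–stop cluster, so [i] is inserted between them. /b/ and /k/ form a stop–stop cluster, so [i] is inserted between them. /dernedbeloebkiug/ → dernedibeloebikiug.
Rule 2 (stop-cluster a-epenthesis): no segment meets the environment; /dernedibeloebikiug/ is unchanged.
Rule 3 (final devoicing): /g/ is a voiced stop in word-final position, so it devoices to [k]. /dernedibeloebikiug/ → dernedibeloebikiuk.

dernedibeloebikiuk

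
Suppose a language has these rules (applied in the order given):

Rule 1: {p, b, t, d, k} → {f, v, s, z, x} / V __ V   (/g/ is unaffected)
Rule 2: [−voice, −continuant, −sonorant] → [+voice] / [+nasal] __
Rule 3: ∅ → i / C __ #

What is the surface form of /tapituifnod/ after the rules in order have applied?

Rule 1 (intervocalic spirantization): /p/ is a stop between vowels /a/ and /i/, so it spirantizes to the fricative [f]. /t/ is a stop between vowels /i/ and /u/, so it spirantizes to the fricative [s]. /tapituifnod/ → tafisuifnod.
Rule 2 (post-nasal voicing): no segment meets the environment; /tafisuifnod/ is unchanged.
Rule 3 (final i-epenthesis): the form ends in the consonant /d/, so [i] is inserted word-finally. /tafisuifnod/ → tafisuifnodi.

tafisuifnodi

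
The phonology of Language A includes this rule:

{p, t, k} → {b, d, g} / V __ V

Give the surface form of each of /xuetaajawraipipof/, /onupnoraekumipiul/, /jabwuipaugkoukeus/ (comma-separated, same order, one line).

/xuetaajawraipipof/: /t/ is a voiceless stop between vowels /e/ and /a/, so it voices to [d]. /p/ is a voiceless stop between vowels /i/ and /i/, so it voices to [b]. /p/ is a voiceless stop between vowels /i/ and /o/, so it voices to [b]. → [xuedaajawraibibof].
/onupnoraekumipiul/: /k/ is a voiceless stop between vowels /e/ and /u/, so it voices to [g]. /p/ is a voiceless stop between vowels /i/ and /i/, so it voices to [b]. → [onupnoraegumibiul].
/jabwuipaugkoukeus/: /p/ is a voiceless stop between vowels /i/ and /a/, so it voices to [b]. /k/ is a voiceless stop between vowels /u/ and /e/, so it voices to [g]. → [jabwuibaugkougeus].

xuedaajawraibibof, onupnoraegumibiul, jabwuibaugkougeus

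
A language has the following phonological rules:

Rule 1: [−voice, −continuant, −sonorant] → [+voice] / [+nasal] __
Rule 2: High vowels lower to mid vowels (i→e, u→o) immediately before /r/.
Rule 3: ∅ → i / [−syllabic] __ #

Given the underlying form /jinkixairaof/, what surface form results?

Rule 1 (post-nasal voicing): /k/ is a voiceless stop immediately after the nasal /n/, so it voices to [g]. /jinkixairaof/ → jingixairaof.
Rule 2 (pre-rhotic lowering): /i/ is a high vowel immediately before /r/, so it lowers to [e]. /jingixairaof/ → jingixaeraof.
Rule 3 (final i-epenthesis): the form ends in the consonant /f/, so [i] is inserted word-finally. /jingixaeraof/ → jingixaeraofi.

jingixaeraofi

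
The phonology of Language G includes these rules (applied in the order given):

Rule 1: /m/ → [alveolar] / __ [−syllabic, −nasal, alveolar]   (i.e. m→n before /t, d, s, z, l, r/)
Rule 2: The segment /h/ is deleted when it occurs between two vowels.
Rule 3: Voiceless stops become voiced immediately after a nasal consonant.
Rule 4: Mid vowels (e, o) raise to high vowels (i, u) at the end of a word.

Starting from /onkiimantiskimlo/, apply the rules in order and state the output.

ongiimandiskinlu

Rule 1 (nasal place assimilation): /m/ precedes the alveolar consonant /l/, so it assimilates in place to [n]. /onkiimantiskimlo/ → onkiimantiskinlo.
Rule 2 (intervocalic h-deletion): no segment meets the environment; /onkiimantiskinlo/ is unchanged.
Rule 3 (post-nasal voicing): /k/ is a voiceless stop immediately after the nasal /n/, so it voices to [g]. /t/ is a voiceless stop immediately after the nasal /n/, so it voices to [d]. /onkiimantiskinlo/ → ongiimandiskinlo.
Rule 4 (final vowel raising): /o/ is a mid vowel in word-final position, so it raises to [u]. /ongiimandiskinlo/ → ongiimandiskinlu.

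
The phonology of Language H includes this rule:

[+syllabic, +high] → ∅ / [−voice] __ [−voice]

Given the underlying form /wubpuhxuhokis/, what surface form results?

/u/ is a high vowel flanked by voiceless consonants /p/ and /h/, so it deletes.
/u/ is a high vowel flanked by voiceless consonants /x/ and /h/, so it deletes.
/i/ is a high vowel flanked by voiceless consonants /k/ and /s/, so it deletes.
Surface form: [wubphxhoks].

wubphxhoks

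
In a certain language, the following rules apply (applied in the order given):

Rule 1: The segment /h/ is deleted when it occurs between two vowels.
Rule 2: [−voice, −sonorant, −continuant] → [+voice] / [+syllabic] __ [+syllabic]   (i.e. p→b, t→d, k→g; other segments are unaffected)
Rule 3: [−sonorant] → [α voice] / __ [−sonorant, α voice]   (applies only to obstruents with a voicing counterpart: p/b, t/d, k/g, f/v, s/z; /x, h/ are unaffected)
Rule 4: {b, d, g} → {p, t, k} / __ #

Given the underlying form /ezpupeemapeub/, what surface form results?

espubeemabeup

Rule 1 (intervocalic h-deletion): no segment meets the environment; /ezpupeemapeub/ is unchanged.
Rule 2 (intervocalic voicing): /p/ is a voiceless stop between vowels /u/ and /e/, so it voices to [b]. /p/ is a voiceless stop between vowels /a/ and /e/, so it voices to [b]. /ezpupeemapeub/ → ezpubeemabeub.
Rule 3 (regressive voicing assimilation): /z/ precedes the voiceless obstruent /p/, so it devoices to [s] by assimilation. /ezpubeemabeub/ → espubeemabeub.
Rule 4 (final devoicing): /b/ is a voiced stop in word-final position, so it devoices to [p]. /espubeemabeub/ → espubeemabeup.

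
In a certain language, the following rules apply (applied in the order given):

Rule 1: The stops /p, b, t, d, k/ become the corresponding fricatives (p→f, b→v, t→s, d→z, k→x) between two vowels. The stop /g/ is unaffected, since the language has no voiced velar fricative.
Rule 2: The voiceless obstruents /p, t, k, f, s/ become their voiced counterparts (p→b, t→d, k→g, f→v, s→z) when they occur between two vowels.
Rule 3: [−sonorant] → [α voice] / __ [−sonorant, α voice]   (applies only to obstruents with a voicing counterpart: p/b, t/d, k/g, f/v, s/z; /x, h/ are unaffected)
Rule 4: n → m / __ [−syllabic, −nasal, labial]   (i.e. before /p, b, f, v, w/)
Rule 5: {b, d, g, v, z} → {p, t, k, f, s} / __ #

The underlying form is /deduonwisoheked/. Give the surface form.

dezuomwizohexet

Rule 1 (intervocalic spirantization): /d/ is a stop between vowels /e/ and /u/, so it spirantizes to the fricative [z]. /k/ is a stop between vowels /e/ and /e/, so it spirantizes to the fricative [x]. /deduonwisoheked/ → dezuonwisohexed.
Rule 2 (intervocalic voicing): /s/ is a voiceless obstruent between vowels /i/ and /o/, so it voices to [z]. /dezuonwisohexed/ → dezuonwizohexed.
Rule 3 (regressive voicing assimilation): no segment meets the environment; /dezuonwizohexed/ is unchanged.
Rule 4 (nasal place assimilation): /n/ precedes the labial consonant /w/, so it assimilates in place to [m]. /dezuonwizohexed/ → dezuomwizohexed.
Rule 5 (final devoicing): /d/ is a voiced obstruent in word-final position, so it devoices to [t]. /dezuomwizohexed/ → dezuomwizohexet.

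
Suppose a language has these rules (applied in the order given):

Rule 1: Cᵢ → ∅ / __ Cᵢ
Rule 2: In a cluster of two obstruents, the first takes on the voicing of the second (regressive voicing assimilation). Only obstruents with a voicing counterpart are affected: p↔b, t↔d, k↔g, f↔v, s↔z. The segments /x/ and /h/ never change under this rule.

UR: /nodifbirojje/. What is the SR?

Rule 1 (degemination): /jj/ is a geminate; the first /j/ deletes. /nodifbirojje/ → nodifbiroje.
Rule 2 (regressive voicing assimilation): /f/ precedes the voiced obstruent /b/, so it voices to [v] by assimilation. /nodifbiroje/ → nodivbiroje.

nodivbiroje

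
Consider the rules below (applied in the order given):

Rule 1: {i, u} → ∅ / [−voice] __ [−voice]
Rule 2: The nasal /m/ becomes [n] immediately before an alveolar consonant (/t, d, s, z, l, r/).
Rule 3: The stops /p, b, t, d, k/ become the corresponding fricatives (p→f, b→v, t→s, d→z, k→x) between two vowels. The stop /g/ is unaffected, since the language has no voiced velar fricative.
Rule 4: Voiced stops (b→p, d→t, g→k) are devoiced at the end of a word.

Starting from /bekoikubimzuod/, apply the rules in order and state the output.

bexoixuvinzuot

Rule 1 (high vowel syncope): no segment meets the environment; /bekoikubimzuod/ is unchanged.
Rule 2 (nasal place assimilation): /m/ precedes the alveolar consonant /z/, so it assimilates in place to [n]. /bekoikubimzuod/ → bekoikubinzuod.
Rule 3 (intervocalic spirantization): /k/ is a stop between vowels /e/ and /o/, so it spirantizes to the fricative [x]. /k/ is a stop between vowels /i/ and /u/, so it spirantizes to the fricative [x]. /b/ is a stop between vowels /u/ and /i/, so it spirantizes to the fricative [v]. /bekoikubinzuod/ → bexoixuvinzuod.
Rule 4 (final devoicing): /d/ is a voiced stop in word-final position, so it devoices to [t]. /bexoixuvinzuod/ → bexoixuvinzuot.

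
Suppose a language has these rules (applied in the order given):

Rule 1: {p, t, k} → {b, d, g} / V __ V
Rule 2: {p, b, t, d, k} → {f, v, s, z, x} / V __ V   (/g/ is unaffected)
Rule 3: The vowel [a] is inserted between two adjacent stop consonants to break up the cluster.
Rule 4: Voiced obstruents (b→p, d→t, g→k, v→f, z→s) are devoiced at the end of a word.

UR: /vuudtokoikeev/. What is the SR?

vuudatogoigeef

Rule 1 (intervocalic voicing): /k/ is a voiceless stop between vowels /o/ and /o/, so it voices to [g]. /k/ is a voiceless stop between vowels /i/ and /e/, so it voices to [g]. /vuudtokoikeev/ → vuudtogoigeev.
Rule 2 (intervocalic spirantization): no segment meets the environment; /vuudtogoigeev/ is unchanged.
Rule 3 (stop-cluster a-epenthesis): /d/ and /t/ form a stop–stop cluster, so [a] is inserted between them. /vuudtogoigeev/ → vuudatogoigeev.
Rule 4 (final devoicing): /v/ is a voiced obstruent in word-final position, so it devoices to [f]. /vuudatogoigeev/ → vuudatogoigeef.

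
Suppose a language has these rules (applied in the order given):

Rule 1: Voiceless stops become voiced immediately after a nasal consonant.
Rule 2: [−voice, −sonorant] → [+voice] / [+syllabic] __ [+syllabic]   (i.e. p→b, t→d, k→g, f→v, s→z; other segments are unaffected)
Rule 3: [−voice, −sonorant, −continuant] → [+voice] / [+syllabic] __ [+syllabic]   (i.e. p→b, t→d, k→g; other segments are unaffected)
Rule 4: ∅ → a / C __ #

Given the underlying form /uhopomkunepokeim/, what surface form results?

uhobomgunebogeima

Rule 1 (post-nasal voicing): /k/ is a voiceless stop immediately after the nasal /m/, so it voices to [g]. /uhopomkunepokeim/ → uhopomgunepokeim.
Rule 2 (intervocalic voicing): /p/ is a voiceless obstruent between vowels /o/ and /o/, so it voices to [b]. /p/ is a voiceless obstruent between vowels /e/ and /o/, so it voices to [b]. /k/ is a voiceless obstruent between vowels /o/ and /e/, so it voices to [g]. /uhopomgunepokeim/ → uhobomgunebogeim.
Rule 3 (intervocalic voicing): no segment meets the environment; /uhobomgunebogeim/ is unchanged.
Rule 4 (final a-epenthesis): the form ends in the consonant /m/, so [a] is inserted word-finally. /uhobomgunebogeim/ → uhobomgunebogeima.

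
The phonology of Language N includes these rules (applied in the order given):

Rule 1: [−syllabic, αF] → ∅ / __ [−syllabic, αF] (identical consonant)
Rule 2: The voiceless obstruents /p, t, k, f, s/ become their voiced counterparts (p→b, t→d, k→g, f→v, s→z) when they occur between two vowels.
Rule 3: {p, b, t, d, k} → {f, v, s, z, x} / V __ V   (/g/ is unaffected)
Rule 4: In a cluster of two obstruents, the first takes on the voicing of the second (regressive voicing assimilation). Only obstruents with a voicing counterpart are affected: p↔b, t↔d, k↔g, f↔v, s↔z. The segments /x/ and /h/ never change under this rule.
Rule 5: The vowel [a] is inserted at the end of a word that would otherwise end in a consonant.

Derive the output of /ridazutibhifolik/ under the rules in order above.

Rule 1 (degemination): no segment meets the environment; /ridazutibhifolik/ is unchanged.
Rule 2 (intervocalic voicing): /t/ is a voiceless obstruent between vowels /u/ and /i/, so it voices to [d]. /f/ is a voiceless obstruent between vowels /i/ and /o/, so it voices to [v]. /ridazutibhifolik/ → ridazudibhivolik.
Rule 3 (intervocalic spirantization): /d/ is a stop between vowels /i/ and /a/, so it spirantizes to the fricative [z]. /d/ is a stop between vowels /u/ and /i/, so it spirantizes to the fricative [z]. /ridazudibhivolik/ → rizazuzibhivolik.
Rule 4 (regressive voicing assimilation): /b/ precedes the voiceless obstruent /h/, so it devoices to [p] by assimilation. /rizazuzibhivolik/ → rizazuziphivolik.
Rule 5 (final a-epenthesis): the form ends in the consonant /k/, so [a] is inserted word-finally. /rizazuziphivolik/ → rizazuziphivolika.

rizazuziphivolika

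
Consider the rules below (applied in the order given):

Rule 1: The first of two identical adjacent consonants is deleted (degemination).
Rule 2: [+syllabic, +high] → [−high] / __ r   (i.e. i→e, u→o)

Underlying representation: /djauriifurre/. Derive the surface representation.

Rule 1 (degemination): /rr/ is a geminate; the first /r/ deletes. /djauriifurre/ → djauriifure.
Rule 2 (pre-rhotic lowering): /u/ is a high vowel immediately before /r/, so it lowers to [o]. /u/ is a high vowel immediately before /r/, so it lowers to [o]. /djauriifure/ → djaoriifore.

djaoriifore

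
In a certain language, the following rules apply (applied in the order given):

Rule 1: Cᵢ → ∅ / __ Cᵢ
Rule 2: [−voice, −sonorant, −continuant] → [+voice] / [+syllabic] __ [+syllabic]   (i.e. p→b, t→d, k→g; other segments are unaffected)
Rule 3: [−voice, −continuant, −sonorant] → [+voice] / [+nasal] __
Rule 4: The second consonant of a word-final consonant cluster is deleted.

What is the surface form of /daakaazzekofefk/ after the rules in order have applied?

daagaazegofef

Rule 1 (degemination): /zz/ is a geminate; the first /z/ deletes. /daakaazzekofefk/ → daakaazekofefk.
Rule 2 (intervocalic voicing): /k/ is a voiceless stop between vowels /a/ and /a/, so it voices to [g]. /k/ is a voiceless stop between vowels /e/ and /o/, so it voices to [g]. /daakaazekofefk/ → daagaazegofefk.
Rule 3 (post-nasal voicing): no segment meets the environment; /daagaazegofefk/ is unchanged.
Rule 4 (final cluster simplification): /k/ is the second consonant of a word-final cluster /fk/, so it deletes. /daagaazegofefk/ → daagaazegofef.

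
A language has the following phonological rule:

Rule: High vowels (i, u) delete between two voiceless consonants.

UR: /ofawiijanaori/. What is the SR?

ofawiijanaori

No segment of /ofawiijanaori/ meets the structural description of the rule, so the form surfaces unchanged.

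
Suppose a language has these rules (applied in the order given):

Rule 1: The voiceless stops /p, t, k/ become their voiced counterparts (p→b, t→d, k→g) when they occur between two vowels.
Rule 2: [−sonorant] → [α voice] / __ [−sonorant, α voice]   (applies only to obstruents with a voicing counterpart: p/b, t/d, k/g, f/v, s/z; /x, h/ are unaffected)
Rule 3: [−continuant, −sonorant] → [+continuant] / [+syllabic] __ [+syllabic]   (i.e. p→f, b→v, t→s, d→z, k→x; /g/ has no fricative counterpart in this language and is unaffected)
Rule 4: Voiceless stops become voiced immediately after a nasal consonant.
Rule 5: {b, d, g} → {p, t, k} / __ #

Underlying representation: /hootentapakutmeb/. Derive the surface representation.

hoozendavagutmep

Rule 1 (intervocalic voicing): /t/ is a voiceless stop between vowels /o/ and /e/, so it voices to [d]. /p/ is a voiceless stop between vowels /a/ and /a/, so it voices to [b]. /k/ is a voiceless stop between vowels /a/ and /u/, so it voices to [g]. /hootentapakutmeb/ → hoodentabagutmeb.
Rule 2 (regressive voicing assimilation): no segment meets the environment; /hoodentabagutmeb/ is unchanged.
Rule 3 (intervocalic spirantization): /d/ is a stop between vowels /o/ and /e/, so it spirantizes to the fricative [z]. /b/ is a stop between vowels /a/ and /a/, so it spirantizes to the fricative [v]. /hoodentabagutmeb/ → hoozentavagutmeb.
Rule 4 (post-nasal voicing): /t/ is a voiceless stop immediately after the nasal /n/, so it voices to [d]. /hoozentavagutmeb/ → hoozendavagutmeb.
Rule 5 (final devoicing): /b/ is a voiced stop in word-final position, so it devoices to [p]. /hoozendavagutmeb/ → hoozendavagutmep.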